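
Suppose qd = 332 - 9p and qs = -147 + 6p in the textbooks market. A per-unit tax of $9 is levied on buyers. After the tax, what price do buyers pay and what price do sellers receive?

Buyers pay 533/15, sellers receive 398/15

Pre-tax equilibrium: p* = 479/15, q* = 44.6.
Tax on buyers shifts demand to qd = 332 − 9(p + 9) = 251 - 9p.
251 - 9p = -147 + 6p gives seller price ps = 398/15; buyers pay pb = 398/15 + 9 = 533/15.
New quantity: q = 332 − 9(533/15) = 12.2.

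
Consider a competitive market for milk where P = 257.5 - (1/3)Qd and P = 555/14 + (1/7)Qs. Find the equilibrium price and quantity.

P* = 105, Q* = 457.5

Set the two price expressions equal: 257.5 - (1/3)Q = 555/14 + (1/7)Q.
1525/7 = (10/21)Q, so Q* = 457.5.
P* = 257.5 − (1/3)(457.5) = 105.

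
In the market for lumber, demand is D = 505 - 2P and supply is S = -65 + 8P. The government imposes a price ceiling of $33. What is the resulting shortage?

Equilibrium price would be P* = 57, so the ceiling at 33 binds.
At P = 33: D = 505 − 2(33) = 439, S = -65 + 8(33) = 199.
Shortage = 439 − 199 = 240.

Shortage = 240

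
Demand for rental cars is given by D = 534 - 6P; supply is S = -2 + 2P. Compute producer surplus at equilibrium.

Producer surplus = 4356

Equilibrium: 534 - 6P = -2 + 2P gives P* = 67, Q* = 132.
Supply starts at P = 1 (where S = 0).
PS = ½(67 − 1)(132) = 4356.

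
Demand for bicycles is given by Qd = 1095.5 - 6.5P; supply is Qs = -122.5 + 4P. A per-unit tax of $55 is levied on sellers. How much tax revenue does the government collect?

Pre-tax equilibrium: P* = 116, Q* = 341.5.
Tax on sellers shifts supply to Qs = -122.5 + 4(P − 55) = -342.5 + 4P.
1095.5 - 6.5P = -342.5 + 4P gives buyer price Pb = 2876/21; sellers receive Ps = 2876/21 − 55 = 1721/21.
New quantity: Q = 1095.5 − 6.5(2876/21) = 8623/42.
Revenue = 55 × 8623/42 = 474265/42.

Tax revenue = 474265/42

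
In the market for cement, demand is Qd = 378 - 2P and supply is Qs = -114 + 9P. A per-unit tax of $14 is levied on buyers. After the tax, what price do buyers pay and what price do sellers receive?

Buyers pay 618/11, sellers receive 464/11

Pre-tax equilibrium: P* = 492/11, Q* = 3174/11.
Tax on buyers shifts demand to Qd = 378 − 2(P + 14) = 350 - 2P.
350 - 2P = -114 + 9P gives seller price Ps = 464/11; buyers pay Pb = 464/11 + 14 = 618/11.
New quantity: Q = 378 − 2(618/11) = 2922/11.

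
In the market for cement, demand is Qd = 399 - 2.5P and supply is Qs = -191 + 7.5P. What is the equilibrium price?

P* = 59

Set Qd = Qs: 399 - 2.5P = -191 + 7.5P.
590 = 10P, so P* = 59.
Q* = 399 − 2.5(59) = 251.5.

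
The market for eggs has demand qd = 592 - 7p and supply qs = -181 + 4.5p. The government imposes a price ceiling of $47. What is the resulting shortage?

Equilibrium price would be p* = 1546/23, so the ceiling at 47 binds.
At p = 47: qd = 592 − 7(47) = 263, qs = -181 + 4.5(47) = 30.5.
Shortage = 263 − 30.5 = 232.5.

Shortage = 232.5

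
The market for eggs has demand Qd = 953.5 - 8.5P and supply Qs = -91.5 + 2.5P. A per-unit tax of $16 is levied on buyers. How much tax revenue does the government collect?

Tax revenue = 20256/11

Pre-tax equilibrium: P* = 95, Q* = 146.
Tax on buyers shifts demand to Qd = 953.5 − 8.5(P + 16) = 817.5 - 8.5P.
817.5 - 8.5P = -91.5 + 2.5P gives seller price Ps = 909/11; buyers pay Pb = 909/11 + 16 = 1085/11.
New quantity: Q = 953.5 − 8.5(1085/11) = 1266/11.
Revenue = 16 × 1266/11 = 20256/11.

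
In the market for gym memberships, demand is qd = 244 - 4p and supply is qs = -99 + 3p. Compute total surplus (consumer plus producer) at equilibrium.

Equilibrium: 244 - 4p = -99 + 3p gives p* = 49, q* = 48.
Demand choke price: p = 61; supply starts at p = 33.
CS = ½(61 − 49)(48) = 288; PS = ½(49 − 33)(48) = 384.

Total surplus = 672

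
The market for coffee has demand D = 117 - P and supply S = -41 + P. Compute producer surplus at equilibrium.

Producer surplus = 722

Equilibrium: 117 - P = -41 + P gives P* = 79, Q* = 38.
Supply starts at P = 41 (where S = 0).
PS = ½(79 − 41)(38) = 722.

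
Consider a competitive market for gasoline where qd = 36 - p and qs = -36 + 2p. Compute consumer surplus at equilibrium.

Consumer surplus = 72

Equilibrium: 36 - p = -36 + 2p gives p* = 24, q* = 12.
Demand choke price (qd = 0): p = 36.
CS = ½(36 − 24)(12) = 72.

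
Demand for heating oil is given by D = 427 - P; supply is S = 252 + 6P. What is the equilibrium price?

Set D = S: 427 - P = 252 + 6P.
175 = 7P, so P* = 25.
Q* = 427 − 1(25) = 402.

P* = 25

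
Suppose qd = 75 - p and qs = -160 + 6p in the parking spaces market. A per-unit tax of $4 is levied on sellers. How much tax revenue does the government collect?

Pre-tax equilibrium: p* = 235/7, q* = 290/7.
Tax on sellers shifts supply to qs = -160 + 6(p − 4) = -184 + 6p.
75 - p = -184 + 6p gives buyer price pb = 37; sellers receive ps = 37 − 4 = 33.
New quantity: q = 75 − 1(37) = 38.
Revenue = 4 × 38 = 152.

Tax revenue = 152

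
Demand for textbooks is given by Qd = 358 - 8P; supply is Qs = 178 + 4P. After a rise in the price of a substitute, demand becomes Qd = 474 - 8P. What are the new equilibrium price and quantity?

P' = 74/3, Q' = 830/3

Original equilibrium: P* = 15, Q* = 238.
New equilibrium: 474 - 8P = 178 + 4P, so 296 = 12P and P' = 74/3; Q' = 474 − 8(74/3) = 830/3.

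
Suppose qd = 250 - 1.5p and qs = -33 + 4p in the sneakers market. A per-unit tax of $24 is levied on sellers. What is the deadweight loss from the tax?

Deadweight loss = 3456/11

Pre-tax equilibrium: p* = 566/11, q* = 1901/11.
Tax on sellers shifts supply to qs = -33 + 4(p − 24) = -129 + 4p.
250 - 1.5p = -129 + 4p gives buyer price pb = 758/11; sellers receive ps = 758/11 − 24 = 494/11.
New quantity: q = 250 − 1.5(758/11) = 1613/11.
DWL = ½ × 24 × (1901/11 − 1613/11) = 3456/11.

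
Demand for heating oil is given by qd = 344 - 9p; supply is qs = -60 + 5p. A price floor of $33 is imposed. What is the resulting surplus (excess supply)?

Surplus = 58

Equilibrium price would be p* = 202/7, so the floor at 33 binds.
At p = 33: qd = 47, qs = 105.
Surplus = 105 − 47 = 58.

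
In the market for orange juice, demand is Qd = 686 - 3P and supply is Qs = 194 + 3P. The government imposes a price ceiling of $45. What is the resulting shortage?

Equilibrium price would be P* = 82, so the ceiling at 45 binds.
At P = 45: Qd = 686 − 3(45) = 551, Qs = 194 + 3(45) = 329.
Shortage = 551 − 329 = 222.

Shortage = 222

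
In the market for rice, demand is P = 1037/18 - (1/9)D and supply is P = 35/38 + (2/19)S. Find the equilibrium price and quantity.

Set the two price expressions equal: 1037/18 - (1/9)Q = 35/38 + (2/19)Q.
9694/171 = (37/171)Q, so Q* = 262.
P* = 1037/18 − (1/9)(262) = 28.5.

P* = 28.5, Q* = 262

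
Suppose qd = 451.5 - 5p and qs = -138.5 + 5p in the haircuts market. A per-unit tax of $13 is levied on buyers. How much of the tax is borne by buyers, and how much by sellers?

Buyers bear $6.5, sellers bear $6.5

Pre-tax equilibrium: p* = 59, q* = 156.5.
Tax on buyers shifts demand to qd = 451.5 − 5(p + 13) = 386.5 - 5p.
386.5 - 5p = -138.5 + 5p gives seller price ps = 52.5; buyers pay pb = 52.5 + 13 = 65.5.
New quantity: q = 451.5 − 5(65.5) = 124.
Buyer burden = 65.5 − 59 = 6.5; seller burden = 59 − 52.5 = 6.5.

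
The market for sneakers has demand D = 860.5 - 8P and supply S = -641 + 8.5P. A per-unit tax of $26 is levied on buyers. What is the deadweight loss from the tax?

Deadweight loss = 45968/33

Pre-tax equilibrium: P* = 91, Q* = 132.5.
Tax on buyers shifts demand to D = 860.5 − 8(P + 26) = 652.5 - 8P.
652.5 - 8P = -641 + 8.5P gives seller price Ps = 2587/33; buyers pay Pb = 2587/33 + 26 = 3445/33.
New quantity: Q = 860.5 − 8(3445/33) = 1673/66.
DWL = ½ × 26 × (132.5 − 1673/66) = 45968/33.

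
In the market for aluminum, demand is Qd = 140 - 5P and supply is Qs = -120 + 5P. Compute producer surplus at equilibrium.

Equilibrium: 140 - 5P = -120 + 5P gives P* = 26, Q* = 10.
Supply starts at P = 24 (where Qs = 0).
PS = ½(26 − 24)(10) = 10.

Producer surplus = 10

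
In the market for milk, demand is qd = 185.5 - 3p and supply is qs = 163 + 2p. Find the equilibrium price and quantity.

Set qd = qs: 185.5 - 3p = 163 + 2p.
22.5 = 5p, so p* = 4.5.
q* = 185.5 − 3(4.5) = 172.

p* = 4.5, q* = 172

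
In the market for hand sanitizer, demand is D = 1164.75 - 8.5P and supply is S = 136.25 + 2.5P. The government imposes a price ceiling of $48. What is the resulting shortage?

Shortage = 500.5

Equilibrium price would be P* = 93.5, so the ceiling at 48 binds.
At P = 48: D = 1164.75 − 8.5(48) = 756.75, S = 136.25 + 2.5(48) = 256.25.
Shortage = 756.75 − 256.25 = 500.5.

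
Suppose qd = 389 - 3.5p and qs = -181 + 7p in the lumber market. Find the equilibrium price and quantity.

Set qd = qs: 389 - 3.5p = -181 + 7p.
570 = 10.5p, so p* = 380/7.
q* = 389 − 3.5(380/7) = 199.

p* = 380/7, q* = 199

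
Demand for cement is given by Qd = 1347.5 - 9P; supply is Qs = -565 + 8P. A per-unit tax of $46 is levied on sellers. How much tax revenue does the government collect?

Pre-tax equilibrium: P* = 112.5, Q* = 335.
Tax on sellers shifts supply to Qs = -565 + 8(P − 46) = -933 + 8P.
1347.5 - 9P = -933 + 8P gives buyer price Pb = 4561/34; sellers receive Ps = 4561/34 − 46 = 2997/34.
New quantity: Q = 1347.5 − 9(4561/34) = 2383/17.
Revenue = 46 × 2383/17 = 109618/17.

Tax revenue = 109618/17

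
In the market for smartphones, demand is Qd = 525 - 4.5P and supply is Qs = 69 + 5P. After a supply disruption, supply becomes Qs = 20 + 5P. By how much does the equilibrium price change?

ΔP = 98/19

Original equilibrium: P* = 48, Q* = 309.
New equilibrium: 525 - 4.5P = 20 + 5P, so 505 = 9.5P and P' = 1010/19; Q' = 525 − 4.5(1010/19) = 5430/19.
Change in price: 1010/19 − 48 = 98/19.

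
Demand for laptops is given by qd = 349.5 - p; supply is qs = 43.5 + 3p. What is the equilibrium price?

Set qd = qs: 349.5 - p = 43.5 + 3p.
306 = 4p, so p* = 76.5.
q* = 349.5 − 1(76.5) = 273.

p* = 76.5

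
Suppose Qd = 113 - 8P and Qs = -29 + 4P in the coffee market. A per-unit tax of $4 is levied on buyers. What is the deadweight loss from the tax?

Deadweight loss = 64/3

Pre-tax equilibrium: P* = 71/6, Q* = 55/3.
Tax on buyers shifts demand to Qd = 113 − 8(P + 4) = 81 - 8P.
81 - 8P = -29 + 4P gives seller price Ps = 55/6; buyers pay Pb = 55/6 + 4 = 79/6.
New quantity: Q = 113 − 8(79/6) = 23/3.
DWL = ½ × 4 × (55/3 − 23/3) = 64/3.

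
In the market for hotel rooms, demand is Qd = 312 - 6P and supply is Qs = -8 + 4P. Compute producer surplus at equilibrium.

Equilibrium: 312 - 6P = -8 + 4P gives P* = 32, Q* = 120.
Supply starts at P = 2 (where Qs = 0).
PS = ½(32 − 2)(120) = 1800.

Producer surplus = 1800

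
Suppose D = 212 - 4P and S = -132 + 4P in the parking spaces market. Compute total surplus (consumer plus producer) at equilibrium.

Equilibrium: 212 - 4P = -132 + 4P gives P* = 43, Q* = 40.
Demand choke price: P = 53; supply starts at P = 33.
CS = ½(53 − 43)(40) = 200; PS = ½(43 − 33)(40) = 200.

Total surplus = 400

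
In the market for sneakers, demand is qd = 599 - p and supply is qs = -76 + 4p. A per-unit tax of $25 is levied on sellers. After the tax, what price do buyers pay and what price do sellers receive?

Pre-tax equilibrium: p* = 135, q* = 464.
Tax on sellers shifts supply to qs = -76 + 4(p − 25) = -176 + 4p.
599 - p = -176 + 4p gives buyer price pb = 155; sellers receive ps = 155 − 25 = 130.
New quantity: q = 599 − 1(155) = 444.

Buyers pay $155, sellers receive $130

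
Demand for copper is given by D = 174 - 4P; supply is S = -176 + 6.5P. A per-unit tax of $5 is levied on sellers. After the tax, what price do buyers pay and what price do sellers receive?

Pre-tax equilibrium: P* = 100/3, Q* = 122/3.
Tax on sellers shifts supply to S = -176 + 6.5(P − 5) = -208.5 + 6.5P.
174 - 4P = -208.5 + 6.5P gives buyer price Pb = 255/7; sellers receive Ps = 255/7 − 5 = 220/7.
New quantity: Q = 174 − 4(255/7) = 198/7.

Buyers pay 255/7, sellers receive 220/7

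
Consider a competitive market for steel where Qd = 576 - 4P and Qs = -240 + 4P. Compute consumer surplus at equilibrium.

Equilibrium: 576 - 4P = -240 + 4P gives P* = 102, Q* = 168.
Demand choke price (Qd = 0): P = 144.
CS = ½(144 − 102)(168) = 3528.

Consumer surplus = 3528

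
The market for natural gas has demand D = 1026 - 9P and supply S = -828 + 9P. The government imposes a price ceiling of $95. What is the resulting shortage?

Equilibrium price would be P* = 103, so the ceiling at 95 binds.
At P = 95: D = 1026 − 9(95) = 171, S = -828 + 9(95) = 27.
Shortage = 171 − 27 = 144.

Shortage = 144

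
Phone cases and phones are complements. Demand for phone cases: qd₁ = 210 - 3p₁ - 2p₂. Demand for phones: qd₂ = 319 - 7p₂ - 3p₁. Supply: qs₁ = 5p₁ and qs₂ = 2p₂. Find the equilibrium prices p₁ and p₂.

Market 1: 210 - 3p₁ - 2p₂ = 5p₁ → 8p₁ + 2p₂ = 210.
Market 2: 9p₂ + 3p₁ = 319.
Eliminating p₂: 9×(1) − 2×(2) gives 66p₁ = 1252, so p₁ = 626/33.
Back-substitute into (2): p₂ = (319 − 3×626/33) / 9 = 961/33.

p₁ = 626/33, p₂ = 961/33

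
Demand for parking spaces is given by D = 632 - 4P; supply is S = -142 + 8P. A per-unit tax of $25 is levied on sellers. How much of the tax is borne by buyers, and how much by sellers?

Buyers bear 50/3, sellers bear 25/3

Pre-tax equilibrium: P* = 64.5, Q* = 374.
Tax on sellers shifts supply to S = -142 + 8(P − 25) = -342 + 8P.
632 - 4P = -342 + 8P gives buyer price Pb = 487/6; sellers receive Ps = 487/6 − 25 = 337/6.
New quantity: Q = 632 − 4(487/6) = 922/3.
Buyer burden = 487/6 − 64.5 = 50/3; seller burden = 64.5 − 337/6 = 25/3.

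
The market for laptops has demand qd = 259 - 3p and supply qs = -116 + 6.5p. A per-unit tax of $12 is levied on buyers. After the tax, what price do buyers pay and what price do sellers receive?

Pre-tax equilibrium: p* = 750/19, q* = 2671/19.
Tax on buyers shifts demand to qd = 259 − 3(p + 12) = 223 - 3p.
223 - 3p = -116 + 6.5p gives seller price ps = 678/19; buyers pay pb = 678/19 + 12 = 906/19.
New quantity: q = 259 − 3(906/19) = 2203/19.

Buyers pay 906/19, sellers receive 678/19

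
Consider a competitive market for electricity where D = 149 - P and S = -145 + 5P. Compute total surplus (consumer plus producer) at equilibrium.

Equilibrium: 149 - P = -145 + 5P gives P* = 49, Q* = 100.
Demand choke price: P = 149; supply starts at P = 29.
CS = ½(149 − 49)(100) = 5000; PS = ½(49 − 29)(100) = 1000.

Total surplus = 6000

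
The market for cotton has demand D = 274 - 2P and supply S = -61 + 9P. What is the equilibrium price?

Set D = S: 274 - 2P = -61 + 9P.
335 = 11P, so P* = 335/11.
Q* = 274 − 2(335/11) = 2344/11.

P* = 335/11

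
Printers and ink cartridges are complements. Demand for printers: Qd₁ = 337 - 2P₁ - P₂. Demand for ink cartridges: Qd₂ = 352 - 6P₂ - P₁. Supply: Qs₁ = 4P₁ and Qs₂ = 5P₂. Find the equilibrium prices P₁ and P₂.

P₁ = 671/13, P₂ = 355/13

Market 1: 337 - 2P₁ - P₂ = 4P₁ → 6P₁ + P₂ = 337.
Market 2: 11P₂ + P₁ = 352.
Eliminating P₂: 11×(1) − 1×(2) gives 65P₁ = 3355, so P₁ = 671/13.
Back-substitute into (2): P₂ = (352 − 1×671/13) / 11 = 355/13.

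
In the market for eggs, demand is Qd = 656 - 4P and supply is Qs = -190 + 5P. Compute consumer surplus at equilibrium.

Consumer surplus = 9800

Equilibrium: 656 - 4P = -190 + 5P gives P* = 94, Q* = 280.
Demand choke price (Qd = 0): P = 164.
CS = ½(164 − 94)(280) = 9800.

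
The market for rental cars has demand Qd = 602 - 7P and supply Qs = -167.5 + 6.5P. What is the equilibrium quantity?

Set Qd = Qs: 602 - 7P = -167.5 + 6.5P.
769.5 = 13.5P, so P* = 57.
Q* = 602 − 7(57) = 203.

Q* = 203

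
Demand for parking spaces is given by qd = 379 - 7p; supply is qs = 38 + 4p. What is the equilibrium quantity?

q* = 162

Set qd = qs: 379 - 7p = 38 + 4p.
341 = 11p, so p* = 31.
q* = 379 − 7(31) = 162.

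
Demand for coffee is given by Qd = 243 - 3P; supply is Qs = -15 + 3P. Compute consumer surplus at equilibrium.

Consumer surplus = 2166

Equilibrium: 243 - 3P = -15 + 3P gives P* = 43, Q* = 114.
Demand choke price (Qd = 0): P = 81.
CS = ½(81 − 43)(114) = 2166.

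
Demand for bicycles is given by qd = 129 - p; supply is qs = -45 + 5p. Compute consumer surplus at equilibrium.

Consumer surplus = 5000

Equilibrium: 129 - p = -45 + 5p gives p* = 29, q* = 100.
Demand choke price (qd = 0): p = 129.
CS = ½(129 − 29)(100) = 5000.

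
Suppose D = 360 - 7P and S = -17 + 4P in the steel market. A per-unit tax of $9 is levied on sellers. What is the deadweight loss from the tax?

Pre-tax equilibrium: P* = 377/11, Q* = 1321/11.
Tax on sellers shifts supply to S = -17 + 4(P − 9) = -53 + 4P.
360 - 7P = -53 + 4P gives buyer price Pb = 413/11; sellers receive Ps = 413/11 − 9 = 314/11.
New quantity: Q = 360 − 7(413/11) = 1069/11.
DWL = ½ × 9 × (1321/11 − 1069/11) = 1134/11.

Deadweight loss = 1134/11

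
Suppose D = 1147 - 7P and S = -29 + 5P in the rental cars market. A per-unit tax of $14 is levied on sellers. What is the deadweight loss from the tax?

Pre-tax equilibrium: P* = 98, Q* = 461.
Tax on sellers shifts supply to S = -29 + 5(P − 14) = -99 + 5P.
1147 - 7P = -99 + 5P gives buyer price Pb = 623/6; sellers receive Ps = 623/6 − 14 = 539/6.
New quantity: Q = 1147 − 7(623/6) = 2521/6.
DWL = ½ × 14 × (461 − 2521/6) = 1715/6.

Deadweight loss = 1715/6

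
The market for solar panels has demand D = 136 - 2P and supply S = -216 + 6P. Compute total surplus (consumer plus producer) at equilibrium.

Equilibrium: 136 - 2P = -216 + 6P gives P* = 44, Q* = 48.
Demand choke price: P = 68; supply starts at P = 36.
CS = ½(68 − 44)(48) = 576; PS = ½(44 − 36)(48) = 192.

Total surplus = 768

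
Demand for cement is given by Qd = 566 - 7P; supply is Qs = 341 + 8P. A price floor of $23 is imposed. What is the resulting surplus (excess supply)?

Equilibrium price would be P* = 15, so the floor at 23 binds.
At P = 23: Qd = 405, Qs = 525.
Surplus = 525 − 405 = 120.

Surplus = 120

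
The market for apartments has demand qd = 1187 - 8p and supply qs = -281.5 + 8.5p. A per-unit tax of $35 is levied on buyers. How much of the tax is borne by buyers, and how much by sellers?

Buyers bear 595/33, sellers bear 560/33

Pre-tax equilibrium: p* = 89, q* = 475.
Tax on buyers shifts demand to qd = 1187 − 8(p + 35) = 907 - 8p.
907 - 8p = -281.5 + 8.5p gives seller price ps = 2377/33; buyers pay pb = 2377/33 + 35 = 3532/33.
New quantity: q = 1187 − 8(3532/33) = 10915/33.
Buyer burden = 3532/33 − 89 = 595/33; seller burden = 89 − 2377/33 = 560/33.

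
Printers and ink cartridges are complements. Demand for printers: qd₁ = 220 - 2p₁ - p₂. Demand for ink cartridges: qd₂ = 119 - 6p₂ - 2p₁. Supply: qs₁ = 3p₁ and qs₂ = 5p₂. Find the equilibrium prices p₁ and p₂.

p₁ = 2301/53, p₂ = 155/53

Market 1: 220 - 2p₁ - p₂ = 3p₁ → 5p₁ + p₂ = 220.
Market 2: 11p₂ + 2p₁ = 119.
Eliminating p₂: 11×(1) − 1×(2) gives 53p₁ = 2301, so p₁ = 2301/53.
Back-substitute into (2): p₂ = (119 − 2×2301/53) / 11 = 155/53.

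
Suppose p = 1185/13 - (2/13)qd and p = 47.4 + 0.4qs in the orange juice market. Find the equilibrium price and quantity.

p* = 79, q* = 79

Set the two price expressions equal: 1185/13 - (2/13)q = 47.4 + 0.4q.
2844/65 = (36/65)q, so q* = 79.
p* = 1185/13 − (2/13)(79) = 79.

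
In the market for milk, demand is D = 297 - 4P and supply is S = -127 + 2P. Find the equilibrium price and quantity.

P* = 212/3, Q* = 43/3

Set D = S: 297 - 4P = -127 + 2P.
424 = 6P, so P* = 212/3.
Q* = 297 − 4(212/3) = 43/3.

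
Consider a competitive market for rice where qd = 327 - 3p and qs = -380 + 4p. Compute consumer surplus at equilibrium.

Consumer surplus = 96

Equilibrium: 327 - 3p = -380 + 4p gives p* = 101, q* = 24.
Demand choke price (qd = 0): p = 109.
CS = ½(109 − 101)(24) = 96.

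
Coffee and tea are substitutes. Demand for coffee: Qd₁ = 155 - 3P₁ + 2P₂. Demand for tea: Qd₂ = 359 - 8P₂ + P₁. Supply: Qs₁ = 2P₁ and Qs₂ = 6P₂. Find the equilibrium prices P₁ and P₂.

Market 1: 155 - 3P₁ + 2P₂ = 2P₁ → 5P₁ - 2P₂ = 155.
Market 2: 14P₂ - P₁ = 359.
Eliminating P₂: 14×(1) + 2×(2) gives 68P₁ = 2888, so P₁ = 722/17.
Back-substitute into (2): P₂ = (359 + 1×722/17) / 14 = 975/34.

P₁ = 722/17, P₂ = 975/34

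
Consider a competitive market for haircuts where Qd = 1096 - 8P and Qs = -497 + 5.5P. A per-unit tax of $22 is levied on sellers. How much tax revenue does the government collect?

Pre-tax equilibrium: P* = 118, Q* = 152.
Tax on sellers shifts supply to Qs = -497 + 5.5(P − 22) = -618 + 5.5P.
1096 - 8P = -618 + 5.5P gives buyer price Pb = 3428/27; sellers receive Ps = 3428/27 − 22 = 2834/27.
New quantity: Q = 1096 − 8(3428/27) = 2168/27.
Revenue = 22 × 2168/27 = 47696/27.

Tax revenue = 47696/27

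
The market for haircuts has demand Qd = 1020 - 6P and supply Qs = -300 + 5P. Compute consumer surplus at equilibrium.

Consumer surplus = 7500

Equilibrium: 1020 - 6P = -300 + 5P gives P* = 120, Q* = 300.
Demand choke price (Qd = 0): P = 170.
CS = ½(170 − 120)(300) = 7500.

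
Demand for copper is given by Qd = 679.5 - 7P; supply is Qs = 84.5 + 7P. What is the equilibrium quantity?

Set Qd = Qs: 679.5 - 7P = 84.5 + 7P.
595 = 14P, so P* = 42.5.
Q* = 679.5 − 7(42.5) = 382.

Q* = 382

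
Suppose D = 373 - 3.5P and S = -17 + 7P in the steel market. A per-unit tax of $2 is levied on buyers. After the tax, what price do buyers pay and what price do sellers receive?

Pre-tax equilibrium: P* = 260/7, Q* = 243.
Tax on buyers shifts demand to D = 373 − 3.5(P + 2) = 366 - 3.5P.
366 - 3.5P = -17 + 7P gives seller price Ps = 766/21; buyers pay Pb = 766/21 + 2 = 808/21.
New quantity: Q = 373 − 3.5(808/21) = 715/3.

Buyers pay 808/21, sellers receive 766/21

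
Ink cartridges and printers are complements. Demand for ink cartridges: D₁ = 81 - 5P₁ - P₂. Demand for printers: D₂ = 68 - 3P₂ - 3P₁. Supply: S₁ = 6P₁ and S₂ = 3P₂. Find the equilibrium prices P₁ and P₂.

P₁ = 418/63, P₂ = 505/63

Market 1: 81 - 5P₁ - P₂ = 6P₁ → 11P₁ + P₂ = 81.
Market 2: 6P₂ + 3P₁ = 68.
Eliminating P₂: 6×(1) − 1×(2) gives 63P₁ = 418, so P₁ = 418/63.
Back-substitute into (2): P₂ = (68 − 3×418/63) / 6 = 505/63.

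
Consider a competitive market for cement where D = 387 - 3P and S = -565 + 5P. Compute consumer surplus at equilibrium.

Equilibrium: 387 - 3P = -565 + 5P gives P* = 119, Q* = 30.
Demand choke price (D = 0): P = 129.
CS = ½(129 − 119)(30) = 150.

Consumer surplus = 150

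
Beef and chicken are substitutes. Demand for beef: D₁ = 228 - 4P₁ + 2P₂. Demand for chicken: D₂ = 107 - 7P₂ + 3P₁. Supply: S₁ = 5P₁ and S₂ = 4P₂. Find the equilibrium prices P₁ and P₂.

P₁ = 2722/93, P₂ = 549/31

Market 1: 228 - 4P₁ + 2P₂ = 5P₁ → 9P₁ - 2P₂ = 228.
Market 2: 11P₂ - 3P₁ = 107.
Eliminating P₂: 11×(1) + 2×(2) gives 93P₁ = 2722, so P₁ = 2722/93.
Back-substitute into (2): P₂ = (107 + 3×2722/93) / 11 = 549/31.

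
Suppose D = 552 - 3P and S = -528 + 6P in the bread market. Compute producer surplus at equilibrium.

Equilibrium: 552 - 3P = -528 + 6P gives P* = 120, Q* = 192.
Supply starts at P = 88 (where S = 0).
PS = ½(120 − 88)(192) = 3072.

Producer surplus = 3072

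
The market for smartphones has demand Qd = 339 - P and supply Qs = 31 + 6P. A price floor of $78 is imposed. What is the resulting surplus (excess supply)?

Equilibrium price would be P* = 44, so the floor at 78 binds.
At P = 78: Qd = 261, Qs = 499.
Surplus = 499 − 261 = 238.

Surplus = 238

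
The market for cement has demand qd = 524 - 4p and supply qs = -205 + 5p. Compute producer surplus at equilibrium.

Producer surplus = 4000

Equilibrium: 524 - 4p = -205 + 5p gives p* = 81, q* = 200.
Supply starts at p = 41 (where qs = 0).
PS = ½(81 − 41)(200) = 4000.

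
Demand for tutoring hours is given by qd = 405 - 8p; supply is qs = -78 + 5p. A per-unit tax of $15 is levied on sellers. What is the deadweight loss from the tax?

Pre-tax equilibrium: p* = 483/13, q* = 1401/13.
Tax on sellers shifts supply to qs = -78 + 5(p − 15) = -153 + 5p.
405 - 8p = -153 + 5p gives buyer price pb = 558/13; sellers receive ps = 558/13 − 15 = 363/13.
New quantity: q = 405 − 8(558/13) = 801/13.
DWL = ½ × 15 × (1401/13 − 801/13) = 4500/13.

Deadweight loss = 4500/13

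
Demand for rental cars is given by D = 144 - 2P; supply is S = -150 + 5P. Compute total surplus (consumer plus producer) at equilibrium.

Total surplus = 1260

Equilibrium: 144 - 2P = -150 + 5P gives P* = 42, Q* = 60.
Demand choke price: P = 72; supply starts at P = 30.
CS = ½(72 − 42)(60) = 900; PS = ½(42 − 30)(60) = 360.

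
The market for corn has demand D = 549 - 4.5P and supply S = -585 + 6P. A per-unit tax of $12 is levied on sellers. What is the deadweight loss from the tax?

Pre-tax equilibrium: P* = 108, Q* = 63.
Tax on sellers shifts supply to S = -585 + 6(P − 12) = -657 + 6P.
549 - 4.5P = -657 + 6P gives buyer price Pb = 804/7; sellers receive Ps = 804/7 − 12 = 720/7.
New quantity: Q = 549 − 4.5(804/7) = 225/7.
DWL = ½ × 12 × (63 − 225/7) = 1296/7.

Deadweight loss = 1296/7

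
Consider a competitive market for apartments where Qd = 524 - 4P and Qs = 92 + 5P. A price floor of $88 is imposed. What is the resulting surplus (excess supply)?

Surplus = 360

Equilibrium price would be P* = 48, so the floor at 88 binds.
At P = 88: Qd = 172, Qs = 532.
Surplus = 532 − 172 = 360.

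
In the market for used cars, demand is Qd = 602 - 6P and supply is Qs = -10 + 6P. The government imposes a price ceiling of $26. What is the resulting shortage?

Shortage = 300

Equilibrium price would be P* = 51, so the ceiling at 26 binds.
At P = 26: Qd = 602 − 6(26) = 446, Qs = -10 + 6(26) = 146.
Shortage = 446 − 146 = 300.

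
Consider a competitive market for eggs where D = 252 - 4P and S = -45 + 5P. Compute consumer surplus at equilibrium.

Consumer surplus = 1800

Equilibrium: 252 - 4P = -45 + 5P gives P* = 33, Q* = 120.
Demand choke price (D = 0): P = 63.
CS = ½(63 − 33)(120) = 1800.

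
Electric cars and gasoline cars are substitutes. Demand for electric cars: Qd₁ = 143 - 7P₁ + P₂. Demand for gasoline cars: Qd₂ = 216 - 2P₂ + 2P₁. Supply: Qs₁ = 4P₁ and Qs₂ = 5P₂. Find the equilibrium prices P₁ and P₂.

Market 1: 143 - 7P₁ + P₂ = 4P₁ → 11P₁ - P₂ = 143.
Market 2: 7P₂ - 2P₁ = 216.
Eliminating P₂: 7×(1) + 1×(2) gives 75P₁ = 1217, so P₁ = 1217/75.
Back-substitute into (2): P₂ = (216 + 2×1217/75) / 7 = 2662/75.

P₁ = 1217/75, P₂ = 2662/75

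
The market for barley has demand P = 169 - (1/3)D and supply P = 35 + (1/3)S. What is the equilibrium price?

Set the two price expressions equal: 169 - (1/3)Q = 35 + (1/3)Q.
134 = (2/3)Q, so Q* = 201.
P* = 169 − (1/3)(201) = 102.

P* = 102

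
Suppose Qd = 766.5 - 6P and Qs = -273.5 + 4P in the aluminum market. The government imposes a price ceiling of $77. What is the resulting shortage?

Shortage = 270

Equilibrium price would be P* = 104, so the ceiling at 77 binds.
At P = 77: Qd = 766.5 − 6(77) = 304.5, Qs = -273.5 + 4(77) = 34.5.
Shortage = 304.5 − 34.5 = 270.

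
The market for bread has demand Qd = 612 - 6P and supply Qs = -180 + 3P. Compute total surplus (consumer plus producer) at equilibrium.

Equilibrium: 612 - 6P = -180 + 3P gives P* = 88, Q* = 84.
Demand choke price: P = 102; supply starts at P = 60.
CS = ½(102 − 88)(84) = 588; PS = ½(88 − 60)(84) = 1176.

Total surplus = 1764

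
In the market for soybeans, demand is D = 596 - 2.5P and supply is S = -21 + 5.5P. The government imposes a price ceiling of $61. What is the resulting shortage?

Equilibrium price would be P* = 77.125, so the ceiling at 61 binds.
At P = 61: D = 596 − 2.5(61) = 443.5, S = -21 + 5.5(61) = 314.5.
Shortage = 443.5 − 314.5 = 129.

Shortage = 129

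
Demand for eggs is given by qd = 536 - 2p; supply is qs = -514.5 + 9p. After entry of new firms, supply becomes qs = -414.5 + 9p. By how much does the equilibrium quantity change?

Original equilibrium: p* = 95.5, q* = 345.
New equilibrium: 536 - 2p = -414.5 + 9p, so 950.5 = 11p and p' = 1901/22; q' = 536 − 2(1901/22) = 3995/11.
Change in quantity: 3995/11 − 345 = 200/11.

Δq = 200/11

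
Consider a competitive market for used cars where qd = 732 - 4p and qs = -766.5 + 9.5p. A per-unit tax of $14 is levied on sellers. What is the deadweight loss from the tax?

Deadweight loss = 7448/27

Pre-tax equilibrium: p* = 111, q* = 288.
Tax on sellers shifts supply to qs = -766.5 + 9.5(p − 14) = -899.5 + 9.5p.
732 - 4p = -899.5 + 9.5p gives buyer price pb = 3263/27; sellers receive ps = 3263/27 − 14 = 2885/27.
New quantity: q = 732 − 4(3263/27) = 6712/27.
DWL = ½ × 14 × (288 − 6712/27) = 7448/27.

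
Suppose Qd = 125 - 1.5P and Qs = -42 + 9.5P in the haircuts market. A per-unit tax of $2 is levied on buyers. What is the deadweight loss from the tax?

Pre-tax equilibrium: P* = 167/11, Q* = 2249/22.
Tax on buyers shifts demand to Qd = 125 − 1.5(P + 2) = 122 - 1.5P.
122 - 1.5P = -42 + 9.5P gives seller price Ps = 164/11; buyers pay Pb = 164/11 + 2 = 186/11.
New quantity: Q = 125 − 1.5(186/11) = 1096/11.
DWL = ½ × 2 × (2249/22 − 1096/11) = 57/22.

Deadweight loss = 57/22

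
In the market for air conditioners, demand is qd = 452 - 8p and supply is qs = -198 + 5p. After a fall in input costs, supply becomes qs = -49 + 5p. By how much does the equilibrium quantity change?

Δq = 1192/13

Original equilibrium: p* = 50, q* = 52.
New equilibrium: 452 - 8p = -49 + 5p, so 501 = 13p and p' = 501/13; q' = 452 − 8(501/13) = 1868/13.
Change in quantity: 1868/13 − 52 = 1192/13.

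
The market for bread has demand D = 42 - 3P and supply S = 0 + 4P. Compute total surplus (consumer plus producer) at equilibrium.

Equilibrium: 42 - 3P = 0 + 4P gives P* = 6, Q* = 24.
Demand choke price: P = 14; supply starts at P = 0.
CS = ½(14 − 6)(24) = 96; PS = ½(6 − 0)(24) = 72.

Total surplus = 168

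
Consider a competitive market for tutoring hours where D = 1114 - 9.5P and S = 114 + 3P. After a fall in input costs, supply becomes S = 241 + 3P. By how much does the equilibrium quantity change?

ΔQ = 96.52

Original equilibrium: P* = 80, Q* = 354.
New equilibrium: 1114 - 9.5P = 241 + 3P, so 873 = 12.5P and P' = 69.84; Q' = 1114 − 9.5(69.84) = 450.52.
Change in quantity: 450.52 − 354 = 96.52.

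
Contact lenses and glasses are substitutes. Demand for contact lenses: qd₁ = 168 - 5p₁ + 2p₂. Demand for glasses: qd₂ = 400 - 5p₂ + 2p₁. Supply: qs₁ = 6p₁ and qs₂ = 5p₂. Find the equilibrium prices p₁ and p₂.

Market 1: 168 - 5p₁ + 2p₂ = 6p₁ → 11p₁ - 2p₂ = 168.
Market 2: 10p₂ - 2p₁ = 400.
Eliminating p₂: 10×(1) + 2×(2) gives 106p₁ = 2480, so p₁ = 1240/53.
Back-substitute into (2): p₂ = (400 + 2×1240/53) / 10 = 2368/53.

p₁ = 1240/53, p₂ = 2368/53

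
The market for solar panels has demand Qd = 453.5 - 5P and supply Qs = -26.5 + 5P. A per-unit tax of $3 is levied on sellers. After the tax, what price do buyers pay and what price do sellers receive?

Pre-tax equilibrium: P* = 48, Q* = 213.5.
Tax on sellers shifts supply to Qs = -26.5 + 5(P − 3) = -41.5 + 5P.
453.5 - 5P = -41.5 + 5P gives buyer price Pb = 49.5; sellers receive Ps = 49.5 − 3 = 46.5.
New quantity: Q = 453.5 − 5(49.5) = 206.

Buyers pay $49.5, sellers receive $46.5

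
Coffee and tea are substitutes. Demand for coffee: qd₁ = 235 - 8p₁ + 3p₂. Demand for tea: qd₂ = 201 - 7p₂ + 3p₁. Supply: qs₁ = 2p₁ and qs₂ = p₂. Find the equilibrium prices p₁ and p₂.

p₁ = 2483/71, p₂ = 2715/71

Market 1: 235 - 8p₁ + 3p₂ = 2p₁ → 10p₁ - 3p₂ = 235.
Market 2: 8p₂ - 3p₁ = 201.
Eliminating p₂: 8×(1) + 3×(2) gives 71p₁ = 2483, so p₁ = 2483/71.
Back-substitute into (2): p₂ = (201 + 3×2483/71) / 8 = 2715/71.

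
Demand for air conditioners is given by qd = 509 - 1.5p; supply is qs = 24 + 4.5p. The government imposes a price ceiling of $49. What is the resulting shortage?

Equilibrium price would be p* = 485/6, so the ceiling at 49 binds.
At p = 49: qd = 509 − 1.5(49) = 435.5, qs = 24 + 4.5(49) = 244.5.
Shortage = 435.5 − 244.5 = 191.

Shortage = 191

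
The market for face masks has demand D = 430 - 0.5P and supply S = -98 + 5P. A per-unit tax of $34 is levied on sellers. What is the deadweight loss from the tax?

Deadweight loss = 2890/11

Pre-tax equilibrium: P* = 96, Q* = 382.
Tax on sellers shifts supply to S = -98 + 5(P − 34) = -268 + 5P.
430 - 0.5P = -268 + 5P gives buyer price Pb = 1396/11; sellers receive Ps = 1396/11 − 34 = 1022/11.
New quantity: Q = 430 − 0.5(1396/11) = 4032/11.
DWL = ½ × 34 × (382 − 4032/11) = 2890/11.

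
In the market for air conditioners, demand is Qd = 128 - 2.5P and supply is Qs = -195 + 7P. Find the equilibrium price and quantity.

P* = 34, Q* = 43

Set Qd = Qs: 128 - 2.5P = -195 + 7P.
323 = 9.5P, so P* = 34.
Q* = 128 − 2.5(34) = 43.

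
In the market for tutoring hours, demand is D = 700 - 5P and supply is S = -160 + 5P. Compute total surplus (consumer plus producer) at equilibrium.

Total surplus = 14580

Equilibrium: 700 - 5P = -160 + 5P gives P* = 86, Q* = 270.
Demand choke price: P = 140; supply starts at P = 32.
CS = ½(140 − 86)(270) = 7290; PS = ½(86 − 32)(270) = 7290.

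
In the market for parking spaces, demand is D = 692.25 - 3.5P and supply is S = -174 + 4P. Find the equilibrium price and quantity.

P* = 115.5, Q* = 288

Set D = S: 692.25 - 3.5P = -174 + 4P.
866.25 = 7.5P, so P* = 115.5.
Q* = 692.25 − 3.5(115.5) = 288.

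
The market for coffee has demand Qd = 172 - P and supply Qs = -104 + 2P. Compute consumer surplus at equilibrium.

Equilibrium: 172 - P = -104 + 2P gives P* = 92, Q* = 80.
Demand choke price (Qd = 0): P = 172.
CS = ½(172 − 92)(80) = 3200.

Consumer surplus = 3200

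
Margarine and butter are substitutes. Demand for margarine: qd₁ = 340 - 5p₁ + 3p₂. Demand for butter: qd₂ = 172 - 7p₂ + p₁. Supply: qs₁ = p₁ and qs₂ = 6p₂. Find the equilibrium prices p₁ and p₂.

p₁ = 4936/75, p₂ = 1372/75

Market 1: 340 - 5p₁ + 3p₂ = p₁ → 6p₁ - 3p₂ = 340.
Market 2: 13p₂ - p₁ = 172.
Eliminating p₂: 13×(1) + 3×(2) gives 75p₁ = 4936, so p₁ = 4936/75.
Back-substitute into (2): p₂ = (172 + 1×4936/75) / 13 = 1372/75.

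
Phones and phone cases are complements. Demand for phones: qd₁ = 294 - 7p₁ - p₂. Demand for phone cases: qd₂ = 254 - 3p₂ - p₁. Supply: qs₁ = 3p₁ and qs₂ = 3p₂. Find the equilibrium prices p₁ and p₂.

p₁ = 1510/59, p₂ = 2246/59

Market 1: 294 - 7p₁ - p₂ = 3p₁ → 10p₁ + p₂ = 294.
Market 2: 6p₂ + p₁ = 254.
Eliminating p₂: 6×(1) − 1×(2) gives 59p₁ = 1510, so p₁ = 1510/59.
Back-substitute into (2): p₂ = (254 − 1×1510/59) / 6 = 2246/59.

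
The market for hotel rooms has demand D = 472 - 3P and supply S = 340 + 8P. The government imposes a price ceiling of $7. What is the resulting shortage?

Equilibrium price would be P* = 12, so the ceiling at 7 binds.
At P = 7: D = 472 − 3(7) = 451, S = 340 + 8(7) = 396.
Shortage = 451 − 396 = 55.

Shortage = 55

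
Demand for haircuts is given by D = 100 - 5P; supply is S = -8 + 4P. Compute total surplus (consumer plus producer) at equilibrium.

Equilibrium: 100 - 5P = -8 + 4P gives P* = 12, Q* = 40.
Demand choke price: P = 20; supply starts at P = 2.
CS = ½(20 − 12)(40) = 160; PS = ½(12 − 2)(40) = 200.

Total surplus = 360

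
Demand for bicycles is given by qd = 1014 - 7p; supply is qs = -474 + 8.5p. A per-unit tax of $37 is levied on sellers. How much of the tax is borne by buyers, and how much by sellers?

Pre-tax equilibrium: p* = 96, q* = 342.
Tax on sellers shifts supply to qs = -474 + 8.5(p − 37) = -788.5 + 8.5p.
1014 - 7p = -788.5 + 8.5p gives buyer price pb = 3605/31; sellers receive ps = 3605/31 − 37 = 2458/31.
New quantity: q = 1014 − 7(3605/31) = 6199/31.
Buyer burden = 3605/31 − 96 = 629/31; seller burden = 96 − 2458/31 = 518/31.

Buyers bear 629/31, sellers bear 518/31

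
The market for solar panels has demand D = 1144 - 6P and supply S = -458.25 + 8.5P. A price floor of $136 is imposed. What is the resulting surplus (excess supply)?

Equilibrium price would be P* = 110.5, so the floor at 136 binds.
At P = 136: D = 328, S = 697.75.
Surplus = 697.75 − 328 = 369.75.

Surplus = 369.75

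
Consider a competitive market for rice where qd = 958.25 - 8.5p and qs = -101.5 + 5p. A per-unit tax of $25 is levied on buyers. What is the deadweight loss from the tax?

Pre-tax equilibrium: p* = 78.5, q* = 291.
Tax on buyers shifts demand to qd = 958.25 − 8.5(p + 25) = 745.75 - 8.5p.
745.75 - 8.5p = -101.5 + 5p gives seller price ps = 3389/54; buyers pay pb = 3389/54 + 25 = 4739/54.
New quantity: q = 958.25 − 8.5(4739/54) = 5732/27.
DWL = ½ × 25 × (291 − 5732/27) = 53125/54.

Deadweight loss = 53125/54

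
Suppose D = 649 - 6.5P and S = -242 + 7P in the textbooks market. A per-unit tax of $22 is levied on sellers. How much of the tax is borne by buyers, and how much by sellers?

Pre-tax equilibrium: P* = 66, Q* = 220.
Tax on sellers shifts supply to S = -242 + 7(P − 22) = -396 + 7P.
649 - 6.5P = -396 + 7P gives buyer price Pb = 2090/27; sellers receive Ps = 2090/27 − 22 = 1496/27.
New quantity: Q = 649 − 6.5(2090/27) = 3938/27.
Buyer burden = 2090/27 − 66 = 308/27; seller burden = 66 − 1496/27 = 286/27.

Buyers bear 308/27, sellers bear 286/27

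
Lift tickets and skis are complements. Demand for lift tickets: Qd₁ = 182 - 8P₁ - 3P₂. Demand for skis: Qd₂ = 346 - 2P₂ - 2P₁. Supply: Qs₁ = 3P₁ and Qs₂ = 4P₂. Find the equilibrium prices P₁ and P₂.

Market 1: 182 - 8P₁ - 3P₂ = 3P₁ → 11P₁ + 3P₂ = 182.
Market 2: 6P₂ + 2P₁ = 346.
Eliminating P₂: 6×(1) − 3×(2) gives 60P₁ = 54, so P₁ = 0.9.
Back-substitute into (2): P₂ = (346 − 2×0.9) / 6 = 1721/30.

P₁ = 0.9, P₂ = 1721/30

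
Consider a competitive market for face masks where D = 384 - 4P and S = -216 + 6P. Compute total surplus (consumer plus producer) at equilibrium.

Equilibrium: 384 - 4P = -216 + 6P gives P* = 60, Q* = 144.
Demand choke price: P = 96; supply starts at P = 36.
CS = ½(96 − 60)(144) = 2592; PS = ½(60 − 36)(144) = 1728.

Total surplus = 4320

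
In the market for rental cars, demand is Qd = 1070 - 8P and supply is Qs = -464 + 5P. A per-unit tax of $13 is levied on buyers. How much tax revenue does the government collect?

Tax revenue = 1118

Pre-tax equilibrium: P* = 118, Q* = 126.
Tax on buyers shifts demand to Qd = 1070 − 8(P + 13) = 966 - 8P.
966 - 8P = -464 + 5P gives seller price Ps = 110; buyers pay Pb = 110 + 13 = 123.
New quantity: Q = 1070 − 8(123) = 86.
Revenue = 13 × 86 = 1118.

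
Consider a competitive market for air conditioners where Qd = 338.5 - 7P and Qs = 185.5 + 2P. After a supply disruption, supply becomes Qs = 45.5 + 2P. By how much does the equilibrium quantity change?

Original equilibrium: P* = 17, Q* = 219.5.
New equilibrium: 338.5 - 7P = 45.5 + 2P, so 293 = 9P and P' = 293/9; Q' = 338.5 − 7(293/9) = 1991/18.
Change in quantity: 1991/18 − 219.5 = -980/9.

ΔQ = -980/9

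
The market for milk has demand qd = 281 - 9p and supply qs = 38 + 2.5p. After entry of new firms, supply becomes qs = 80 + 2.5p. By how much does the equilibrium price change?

Original equilibrium: p* = 486/23, q* = 2089/23.
New equilibrium: 281 - 9p = 80 + 2.5p, so 201 = 11.5p and p' = 402/23; q' = 281 − 9(402/23) = 2845/23.
Change in price: 402/23 − 486/23 = -84/23.

Δp = -84/23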